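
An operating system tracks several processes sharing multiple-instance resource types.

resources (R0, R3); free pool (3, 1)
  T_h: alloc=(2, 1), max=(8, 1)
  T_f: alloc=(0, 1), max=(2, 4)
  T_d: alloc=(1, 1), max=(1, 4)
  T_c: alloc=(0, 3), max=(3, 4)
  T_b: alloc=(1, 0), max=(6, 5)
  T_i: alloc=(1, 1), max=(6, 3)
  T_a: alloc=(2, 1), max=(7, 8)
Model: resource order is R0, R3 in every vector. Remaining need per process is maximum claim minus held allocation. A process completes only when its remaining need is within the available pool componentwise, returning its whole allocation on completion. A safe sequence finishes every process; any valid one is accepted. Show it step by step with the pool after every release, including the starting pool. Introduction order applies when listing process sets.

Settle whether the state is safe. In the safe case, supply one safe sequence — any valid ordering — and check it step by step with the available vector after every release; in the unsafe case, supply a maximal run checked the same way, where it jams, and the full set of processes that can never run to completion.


UNSAFE — no complete ordering exists.
Key observation: T_c, T_f, T_d can finish, but then (4, 6) is all there is, and the blocked group's R0 demands exceed it.
A maximal execution: T_c, T_f, T_d — then nothing else fits. Check, step by step:
  pool = (3, 1)
  T_c needs (3, 1) <= (3, 1) -> finishes; pool += (0, 3) = (3, 4)
  T_f needs (2, 3) <= (3, 4) -> finishes; pool += (0, 1) = (3, 5)
  T_d needs (0, 3) <= (3, 5) -> finishes; pool += (1, 1) = (4, 6)
  blocked: T_h wants (6, 0), pool (4, 6) — not enough R0
  blocked: T_b wants (5, 5), pool (4, 6) — not enough R0
  blocked: T_i wants (5, 2), pool (4, 6) — not enough R0
  blocked: T_a wants (5, 7), pool (4, 6) — not enough R0 and R3
Processes that can never finish: T_h, T_b, T_i and T_a.


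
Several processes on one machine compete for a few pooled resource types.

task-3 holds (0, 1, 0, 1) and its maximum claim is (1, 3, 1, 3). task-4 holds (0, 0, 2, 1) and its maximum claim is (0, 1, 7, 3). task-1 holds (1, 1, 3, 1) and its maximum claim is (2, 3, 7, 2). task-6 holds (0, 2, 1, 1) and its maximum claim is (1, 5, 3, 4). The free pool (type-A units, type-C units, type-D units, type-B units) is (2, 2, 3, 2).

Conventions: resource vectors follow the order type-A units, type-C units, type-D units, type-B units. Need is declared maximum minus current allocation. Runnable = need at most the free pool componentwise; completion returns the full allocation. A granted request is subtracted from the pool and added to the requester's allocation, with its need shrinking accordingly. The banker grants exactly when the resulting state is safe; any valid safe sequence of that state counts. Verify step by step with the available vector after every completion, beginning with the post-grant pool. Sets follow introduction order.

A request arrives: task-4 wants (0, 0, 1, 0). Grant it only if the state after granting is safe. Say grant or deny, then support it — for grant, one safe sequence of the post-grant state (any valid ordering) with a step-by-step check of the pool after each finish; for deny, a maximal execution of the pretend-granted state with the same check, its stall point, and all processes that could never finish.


DENY: after the grant no complete ordering would exist.
Key observation: once task-3, task-6 finish, the pool peaks at (2, 5, 3, 4) — and every remaining process still needs more type-D units than that.
On the post-grant state, task-3, task-6 is a maximal run — nothing extends it. Check, step by step:
  pool = (2, 2, 2, 2)
  task-3: need (1, 2, 1, 2) fits (2, 2, 2, 2); releases (0, 1, 0, 1), pool now (2, 3, 2, 3)
  task-6: need (1, 3, 2, 3) fits (2, 3, 2, 3); releases (0, 2, 1, 1), pool now (2, 5, 3, 4)
  task-4 cannot run: need (0, 1, 4, 2) vs free (2, 5, 3, 4) (insufficient type-D units)
  task-1 cannot run: need (1, 2, 4, 1) vs free (2, 5, 3, 4) (insufficient type-D units)
Processes that could never finish after the grant: task-4 and task-1.


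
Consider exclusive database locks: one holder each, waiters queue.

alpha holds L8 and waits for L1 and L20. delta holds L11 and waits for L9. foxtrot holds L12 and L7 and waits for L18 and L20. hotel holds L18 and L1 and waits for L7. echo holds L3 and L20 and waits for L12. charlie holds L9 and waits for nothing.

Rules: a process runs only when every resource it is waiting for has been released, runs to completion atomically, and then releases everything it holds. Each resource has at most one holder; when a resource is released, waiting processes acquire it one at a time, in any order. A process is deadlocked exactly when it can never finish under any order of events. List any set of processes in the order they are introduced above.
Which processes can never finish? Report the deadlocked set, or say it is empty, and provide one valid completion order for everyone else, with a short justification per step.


The deadlocked set is alpha, foxtrot, hotel and echo.
Key observation: the knot is the closed ring of waits hotel -> foxtrot -> hotel; echo is caught in further circular waits and alpha waits into the deadlock from upstream.
One completion order for the rest: charlie, delta.
Verifying each step:
  run charlie (it waits on nothing); releases L9
  delta waits on L9 — all released -> runs and releases L11


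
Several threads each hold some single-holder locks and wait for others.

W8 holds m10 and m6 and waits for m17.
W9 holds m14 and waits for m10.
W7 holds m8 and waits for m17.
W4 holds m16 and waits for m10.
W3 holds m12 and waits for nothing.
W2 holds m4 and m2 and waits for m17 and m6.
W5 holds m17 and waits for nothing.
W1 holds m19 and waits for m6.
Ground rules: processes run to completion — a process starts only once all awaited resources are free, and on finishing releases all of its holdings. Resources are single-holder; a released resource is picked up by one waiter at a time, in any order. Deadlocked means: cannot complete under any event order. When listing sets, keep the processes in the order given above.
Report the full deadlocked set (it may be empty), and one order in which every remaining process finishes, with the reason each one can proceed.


Nothing here is deadlocked.
Key observation: the waits form no ring: some process can always run, and its releases unblock the others one by one.
One completion order for the rest: W5, W8, W4, W9, W3, W1, W2, W7.
Walking it through:
  W5: no waits; runs immediately, freeing m17
  W8 waits on m17 — all released -> runs and releases m10 and m6
  W4 waits on m10 — all released -> runs and releases m16
  W9 waits on m10 — all released -> runs and releases m14
  W3: no waits; runs immediately, freeing m12
  W1 waits on m6 — all released -> runs and releases m19
  W2 waits on m17 and m6 — all released -> runs and releases m4 and m2
  W7 waits on m17 — all released -> runs and releases m8


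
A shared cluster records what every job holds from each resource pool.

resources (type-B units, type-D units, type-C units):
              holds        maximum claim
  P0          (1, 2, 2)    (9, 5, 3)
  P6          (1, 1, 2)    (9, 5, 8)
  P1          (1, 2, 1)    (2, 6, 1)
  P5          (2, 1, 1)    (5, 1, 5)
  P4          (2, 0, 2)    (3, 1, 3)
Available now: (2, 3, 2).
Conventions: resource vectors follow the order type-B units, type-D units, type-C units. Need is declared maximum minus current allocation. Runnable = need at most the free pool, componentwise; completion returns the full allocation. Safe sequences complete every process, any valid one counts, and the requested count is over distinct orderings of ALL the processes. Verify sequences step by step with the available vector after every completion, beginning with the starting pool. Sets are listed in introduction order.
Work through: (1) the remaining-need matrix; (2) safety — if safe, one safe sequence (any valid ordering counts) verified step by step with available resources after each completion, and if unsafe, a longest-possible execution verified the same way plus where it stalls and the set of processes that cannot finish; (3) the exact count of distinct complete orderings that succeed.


(1) Outstanding need per process (order type-B units, type-D units, type-C units):
  P0: (8, 3, 1)
  P6: (8, 4, 6)
  P1: (1, 4, 0)
  P5: (3, 0, 4)
  P4: (1, 1, 1)
(2) The state is UNSAFE.
Key observation: even finishing P4, P5, P1 leaves just (7, 6, 6) free — too little type-B units for any of the remaining processes.
A maximal execution: P4, P5, P1 — then nothing else fits. Verifying each step:
  pool = (2, 3, 2)
  P4 needs (1, 1, 1) <= (2, 3, 2) -> finishes; pool += (2, 0, 2) = (4, 3, 4)
  P5 needs (3, 0, 4) <= (4, 3, 4) -> finishes; pool += (2, 1, 1) = (6, 4, 5)
  P1 needs (1, 4, 0) <= (6, 4, 5) -> finishes; pool += (1, 2, 1) = (7, 6, 6)
  P0 still needs (8, 3, 1) but only (7, 6, 6) is free — short on type-B units
  P6 still needs (8, 4, 6) but only (7, 6, 6) is free — short on type-B units
Permanently blocked: P0 and P6.
(3) Precisely 0 of the possible complete orderings are safe sequences.


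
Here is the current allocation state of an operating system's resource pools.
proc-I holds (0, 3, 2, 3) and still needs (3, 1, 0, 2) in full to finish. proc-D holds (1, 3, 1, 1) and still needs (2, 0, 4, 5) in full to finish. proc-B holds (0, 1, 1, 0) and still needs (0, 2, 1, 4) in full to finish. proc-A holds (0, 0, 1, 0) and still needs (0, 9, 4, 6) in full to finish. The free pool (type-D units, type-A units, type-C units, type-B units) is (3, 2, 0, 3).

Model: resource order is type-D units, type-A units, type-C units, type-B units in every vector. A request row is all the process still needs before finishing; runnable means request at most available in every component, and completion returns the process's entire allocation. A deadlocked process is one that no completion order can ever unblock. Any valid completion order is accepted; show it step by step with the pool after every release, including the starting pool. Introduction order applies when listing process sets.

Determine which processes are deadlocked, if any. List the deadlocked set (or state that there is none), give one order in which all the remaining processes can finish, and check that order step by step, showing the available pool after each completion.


Deadlocked: proc-D and proc-A.
Key observation: proc-I, proc-B can finish, but then (3, 6, 3, 6) is all there is, and the blocked group's type-C units demands exceed it.
One completion order for the rest: proc-I, proc-B. Verifying each step:
  pool = (3, 2, 0, 3)
  run proc-I (needs (3, 1, 0, 2), free (3, 2, 0, 3)); after release of (0, 3, 2, 3) the pool is (3, 5, 2, 6)
  run proc-B (needs (0, 2, 1, 4), free (3, 5, 2, 6)); after release of (0, 1, 1, 0) the pool is (3, 6, 3, 6)
None of the blocked processes ever fits:
  proc-D still needs (2, 0, 4, 5) but only (3, 6, 3, 6) is free — short on type-C units
  proc-A still needs (0, 9, 4, 6) but only (3, 6, 3, 6) is free — short on type-A units and type-C units


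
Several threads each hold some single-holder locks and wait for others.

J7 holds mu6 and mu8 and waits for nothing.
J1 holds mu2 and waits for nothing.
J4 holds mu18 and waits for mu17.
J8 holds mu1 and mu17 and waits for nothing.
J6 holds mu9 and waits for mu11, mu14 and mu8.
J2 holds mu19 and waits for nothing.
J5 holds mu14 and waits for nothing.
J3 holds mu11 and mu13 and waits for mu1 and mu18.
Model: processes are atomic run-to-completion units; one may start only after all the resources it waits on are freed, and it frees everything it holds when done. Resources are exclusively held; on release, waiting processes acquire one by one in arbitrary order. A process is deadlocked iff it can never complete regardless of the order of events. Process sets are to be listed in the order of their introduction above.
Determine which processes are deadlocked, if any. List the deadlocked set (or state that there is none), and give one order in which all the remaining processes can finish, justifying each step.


The deadlocked set is empty.
Key observation: the wait relation is loop-free; peeling off processes with no waits unwinds the whole state.
One completion order for the rest: J8, J4, J5, J1, J7, J2, J3, J6.
Verifying each step:
  J8 waits on nothing -> runs at once and releases mu1 and mu17
  J4: everything it awaited (mu17) is free; runs, freeing mu18
  J5 waits on nothing -> runs at once and releases mu14
  J1 waits on nothing -> runs at once and releases mu2
  J7 waits on nothing -> runs at once and releases mu6 and mu8
  J2 waits on nothing -> runs at once and releases mu19
  J3: everything it awaited (mu1 and mu18) is free; runs, freeing mu11 and mu13
  J6: everything it awaited (mu11, mu14 and mu8) is free; runs, freeing mu9


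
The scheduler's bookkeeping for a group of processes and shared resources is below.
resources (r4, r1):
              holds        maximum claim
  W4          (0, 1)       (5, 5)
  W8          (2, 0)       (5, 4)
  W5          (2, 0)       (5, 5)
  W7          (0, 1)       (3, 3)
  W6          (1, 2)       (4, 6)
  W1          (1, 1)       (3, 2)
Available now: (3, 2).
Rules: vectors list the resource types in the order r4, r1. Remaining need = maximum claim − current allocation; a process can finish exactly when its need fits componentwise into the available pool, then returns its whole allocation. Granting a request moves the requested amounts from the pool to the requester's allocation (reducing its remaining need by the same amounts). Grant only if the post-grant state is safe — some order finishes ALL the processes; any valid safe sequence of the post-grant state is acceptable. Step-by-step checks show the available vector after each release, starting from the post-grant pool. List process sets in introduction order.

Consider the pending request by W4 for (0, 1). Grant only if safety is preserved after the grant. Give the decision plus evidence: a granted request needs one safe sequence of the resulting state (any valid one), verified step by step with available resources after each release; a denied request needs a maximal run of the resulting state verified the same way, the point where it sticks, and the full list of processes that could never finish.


DENY — the pretend-granted state is unsafe.
Key observation: after W1, W7 the pool peaks at (4, 3), and each blocked process is short somewhere: W4 on r4; W8 on r1; W5 on r1; W6 on r1.
Pretend the grant happened; the run W1, W7 goes as far as possible. Walking it through:
  pool = (3, 1)
  W1: need (2, 1) fits (3, 1); releases (1, 1), pool now (4, 2)
  W7: need (3, 2) fits (4, 2); releases (0, 1), pool now (4, 3)
  blocked: W4 wants (5, 3), pool (4, 3) — not enough r4
  blocked: W8 wants (3, 4), pool (4, 3) — not enough r1
  blocked: W5 wants (3, 5), pool (4, 3) — not enough r1
  blocked: W6 wants (3, 4), pool (4, 3) — not enough r1
Processes that could never finish after the grant: W4, W8, W5 and W6.


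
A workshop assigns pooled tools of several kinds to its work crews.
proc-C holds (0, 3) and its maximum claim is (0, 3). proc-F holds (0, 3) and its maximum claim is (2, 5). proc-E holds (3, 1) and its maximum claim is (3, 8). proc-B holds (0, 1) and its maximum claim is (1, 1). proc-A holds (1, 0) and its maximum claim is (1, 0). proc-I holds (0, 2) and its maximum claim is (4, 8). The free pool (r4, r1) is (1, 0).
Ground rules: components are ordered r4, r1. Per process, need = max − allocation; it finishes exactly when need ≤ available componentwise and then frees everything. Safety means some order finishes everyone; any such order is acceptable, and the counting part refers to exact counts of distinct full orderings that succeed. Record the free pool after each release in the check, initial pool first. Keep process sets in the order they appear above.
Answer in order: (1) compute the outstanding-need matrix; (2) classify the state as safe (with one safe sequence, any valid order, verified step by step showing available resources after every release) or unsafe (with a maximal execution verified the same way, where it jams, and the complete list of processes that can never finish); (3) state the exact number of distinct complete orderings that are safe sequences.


(1) Remaining need (order r4, r1):
  proc-C: (0, 0)
  proc-F: (2, 2)
  proc-E: (0, 7)
  proc-B: (1, 0)
  proc-A: (0, 0)
  proc-I: (4, 6)
(2) SAFE. One safe sequence: proc-B, proc-C, proc-A, proc-F, proc-E, proc-I.
Key observation: proc-B is the earliest step where a requested resource binds exactly: need (1, 0), pool (1, 0) at its turn.
Check, step by step:
  pool = (1, 0)
  proc-B: need (1, 0) fits (1, 0); releases (0, 1), pool now (1, 1)
  proc-C: need (0, 0) fits (1, 1); releases (0, 3), pool now (1, 4)
  proc-A: need (0, 0) fits (1, 4); releases (1, 0), pool now (2, 4)
  proc-F: need (2, 2) fits (2, 4); releases (0, 3), pool now (2, 7)
  proc-E: need (0, 7) fits (2, 7); releases (3, 1), pool now (5, 8)
  proc-I: need (4, 6) fits (5, 8); releases (0, 2), pool now (5, 10)
(3) Precisely 8 of the possible complete orderings are safe sequences.


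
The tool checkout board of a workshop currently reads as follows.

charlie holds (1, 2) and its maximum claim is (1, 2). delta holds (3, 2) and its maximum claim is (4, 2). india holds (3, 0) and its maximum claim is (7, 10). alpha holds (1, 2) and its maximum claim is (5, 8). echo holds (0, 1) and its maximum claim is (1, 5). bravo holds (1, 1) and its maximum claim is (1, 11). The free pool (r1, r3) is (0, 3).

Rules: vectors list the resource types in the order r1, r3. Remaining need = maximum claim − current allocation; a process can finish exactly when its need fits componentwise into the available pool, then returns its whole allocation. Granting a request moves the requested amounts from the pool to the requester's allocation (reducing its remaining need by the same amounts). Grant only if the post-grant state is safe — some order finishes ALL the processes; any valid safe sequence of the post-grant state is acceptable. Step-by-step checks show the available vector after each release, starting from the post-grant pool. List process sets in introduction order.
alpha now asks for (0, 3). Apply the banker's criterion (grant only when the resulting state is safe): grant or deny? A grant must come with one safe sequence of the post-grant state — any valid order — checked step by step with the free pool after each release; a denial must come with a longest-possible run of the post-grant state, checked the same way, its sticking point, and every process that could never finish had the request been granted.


GRANT. The post-grant state is safe; one safe sequence: charlie, delta, alpha, echo, bravo, india.
Key observation: the transfer keeps a workable pool ((0, 0)); charlie starts the safe sequence.
Step-by-step check of the post-grant state:
  pool = (0, 0)
  charlie needs (0, 0) <= (0, 0) -> finishes; pool += (1, 2) = (1, 2)
  delta needs (1, 0) <= (1, 2) -> finishes; pool += (3, 2) = (4, 4)
  alpha needs (4, 3) <= (4, 4) -> finishes; pool += (1, 5) = (5, 9)
  echo needs (1, 4) <= (5, 9) -> finishes; pool += (0, 1) = (5, 10)
  bravo needs (0, 10) <= (5, 10) -> finishes; pool += (1, 1) = (6, 11)
  india needs (4, 10) <= (6, 11) -> finishes; pool += (3, 0) = (9, 11)


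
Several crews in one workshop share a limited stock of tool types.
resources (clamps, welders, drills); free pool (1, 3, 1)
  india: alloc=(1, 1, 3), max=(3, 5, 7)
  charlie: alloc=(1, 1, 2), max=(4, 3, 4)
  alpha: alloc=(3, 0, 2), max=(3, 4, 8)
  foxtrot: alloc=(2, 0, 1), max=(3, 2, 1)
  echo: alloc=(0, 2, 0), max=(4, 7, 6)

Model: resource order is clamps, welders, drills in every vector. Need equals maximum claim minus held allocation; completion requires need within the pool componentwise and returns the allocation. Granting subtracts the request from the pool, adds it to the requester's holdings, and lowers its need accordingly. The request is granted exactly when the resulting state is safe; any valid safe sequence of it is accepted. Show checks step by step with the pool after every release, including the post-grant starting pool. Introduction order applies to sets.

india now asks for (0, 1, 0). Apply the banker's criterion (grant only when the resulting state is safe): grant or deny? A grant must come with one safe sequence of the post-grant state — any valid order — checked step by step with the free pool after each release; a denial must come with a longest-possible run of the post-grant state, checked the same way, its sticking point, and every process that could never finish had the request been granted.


GRANT. The post-grant state is safe; one safe sequence: foxtrot, charlie, india, alpha, echo.
Key observation: even at the reduced pool (1, 2, 1), foxtrot fits immediately, so safety survives the grant.
Check on the post-grant state, step by step:
  pool = (1, 2, 1)
  foxtrot: need (1, 2, 0) fits (1, 2, 1); releases (2, 0, 1), pool now (3, 2, 2)
  charlie: need (3, 2, 2) fits (3, 2, 2); releases (1, 1, 2), pool now (4, 3, 4)
  india: need (2, 3, 4) fits (4, 3, 4); releases (1, 2, 3), pool now (5, 5, 7)
  alpha: need (0, 4, 6) fits (5, 5, 7); releases (3, 0, 2), pool now (8, 5, 9)
  echo: need (4, 5, 6) fits (8, 5, 9); releases (0, 2, 0), pool now (8, 7, 9)


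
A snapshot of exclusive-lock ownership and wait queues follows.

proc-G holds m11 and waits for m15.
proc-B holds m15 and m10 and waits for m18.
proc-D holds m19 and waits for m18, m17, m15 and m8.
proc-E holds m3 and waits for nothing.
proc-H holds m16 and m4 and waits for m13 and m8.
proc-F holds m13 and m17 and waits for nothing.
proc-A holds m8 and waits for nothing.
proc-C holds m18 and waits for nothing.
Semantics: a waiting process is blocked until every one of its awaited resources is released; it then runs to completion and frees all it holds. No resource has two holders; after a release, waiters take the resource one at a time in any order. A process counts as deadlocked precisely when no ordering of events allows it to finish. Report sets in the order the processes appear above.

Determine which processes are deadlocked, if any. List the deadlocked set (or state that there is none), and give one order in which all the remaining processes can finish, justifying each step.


Nothing here is deadlocked.
Key observation: although several processes wait, no cycle exists — each chain bottoms out at a free runner.
One completion order for the rest: proc-F, proc-C, proc-A, proc-B, proc-H, proc-D, proc-G, proc-E.
Verifying each step:
  proc-F waits on nothing -> runs at once and releases m13 and m17
  proc-C waits on nothing -> runs at once and releases m18
  proc-A waits on nothing -> runs at once and releases m8
  proc-B: everything it awaited (m18) is free; runs, freeing m15 and m10
  proc-H: everything it awaited (m13 and m8) is free; runs, freeing m16 and m4
  proc-D: everything it awaited (m18, m17, m15 and m8) is free; runs, freeing m19
  proc-G: everything it awaited (m15) is free; runs, freeing m11
  proc-E waits on nothing -> runs at once and releases m3


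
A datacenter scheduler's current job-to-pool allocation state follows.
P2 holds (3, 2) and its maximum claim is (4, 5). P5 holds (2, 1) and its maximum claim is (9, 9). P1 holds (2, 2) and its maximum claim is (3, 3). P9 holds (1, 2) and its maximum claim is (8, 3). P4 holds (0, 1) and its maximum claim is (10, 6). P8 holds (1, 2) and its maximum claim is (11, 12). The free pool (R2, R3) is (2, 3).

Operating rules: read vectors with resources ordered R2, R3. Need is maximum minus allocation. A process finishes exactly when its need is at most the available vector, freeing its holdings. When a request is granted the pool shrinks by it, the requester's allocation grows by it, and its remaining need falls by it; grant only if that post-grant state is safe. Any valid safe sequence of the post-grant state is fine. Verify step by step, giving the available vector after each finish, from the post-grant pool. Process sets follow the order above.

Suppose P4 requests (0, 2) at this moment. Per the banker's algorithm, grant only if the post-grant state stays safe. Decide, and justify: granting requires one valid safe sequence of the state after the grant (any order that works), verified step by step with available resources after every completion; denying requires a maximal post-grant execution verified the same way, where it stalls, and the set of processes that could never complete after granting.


DENY: after the grant no complete ordering would exist.
Key observation: after P1, P2, P9 the pool peaks at (8, 7), and each blocked process is short somewhere: P5 on R3; P4 on R2; P8 on R2, R3.
After a pretend grant, a maximal execution: P1, P2, P9 — then nothing else fits. Step-by-step check:
  pool = (2, 1)
  P1: need (1, 1) fits (2, 1); releases (2, 2), pool now (4, 3)
  P2: need (1, 3) fits (4, 3); releases (3, 2), pool now (7, 5)
  P9: need (7, 1) fits (7, 5); releases (1, 2), pool now (8, 7)
  blocked: P5 wants (7, 8), pool (8, 7) — not enough R3
  blocked: P4 wants (10, 3), pool (8, 7) — not enough R2
  blocked: P8 wants (10, 10), pool (8, 7) — not enough R2 and R3
Processes that could never finish after the grant: P5, P4 and P8.


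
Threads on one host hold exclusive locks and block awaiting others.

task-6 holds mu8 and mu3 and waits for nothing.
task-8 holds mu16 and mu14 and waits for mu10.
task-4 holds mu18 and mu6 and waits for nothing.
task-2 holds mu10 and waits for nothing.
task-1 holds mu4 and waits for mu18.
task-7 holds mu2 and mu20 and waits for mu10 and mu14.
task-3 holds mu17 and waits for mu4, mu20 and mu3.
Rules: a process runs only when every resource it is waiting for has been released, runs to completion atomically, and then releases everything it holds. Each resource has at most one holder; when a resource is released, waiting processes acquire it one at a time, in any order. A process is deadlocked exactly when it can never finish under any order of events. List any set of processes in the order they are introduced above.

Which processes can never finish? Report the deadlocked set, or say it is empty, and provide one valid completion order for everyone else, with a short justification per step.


The deadlocked set is empty.
Key observation: the wait relation is loop-free; peeling off processes with no waits unwinds the whole state.
The rest can finish in the order task-4, task-2, task-6, task-8, task-7, task-1, task-3.
Step-by-step check:
  run task-4 (it waits on nothing); releases mu18 and mu6
  run task-2 (it waits on nothing); releases mu10
  run task-6 (it waits on nothing); releases mu8 and mu3
  task-8 waits on mu10 — all released -> runs and releases mu16 and mu14
  task-7 waits on mu10 and mu14 — all released -> runs and releases mu2 and mu20
  task-1 waits on mu18 — all released -> runs and releases mu4
  task-3 waits on mu4, mu20 and mu3 — all released -> runs and releases mu17


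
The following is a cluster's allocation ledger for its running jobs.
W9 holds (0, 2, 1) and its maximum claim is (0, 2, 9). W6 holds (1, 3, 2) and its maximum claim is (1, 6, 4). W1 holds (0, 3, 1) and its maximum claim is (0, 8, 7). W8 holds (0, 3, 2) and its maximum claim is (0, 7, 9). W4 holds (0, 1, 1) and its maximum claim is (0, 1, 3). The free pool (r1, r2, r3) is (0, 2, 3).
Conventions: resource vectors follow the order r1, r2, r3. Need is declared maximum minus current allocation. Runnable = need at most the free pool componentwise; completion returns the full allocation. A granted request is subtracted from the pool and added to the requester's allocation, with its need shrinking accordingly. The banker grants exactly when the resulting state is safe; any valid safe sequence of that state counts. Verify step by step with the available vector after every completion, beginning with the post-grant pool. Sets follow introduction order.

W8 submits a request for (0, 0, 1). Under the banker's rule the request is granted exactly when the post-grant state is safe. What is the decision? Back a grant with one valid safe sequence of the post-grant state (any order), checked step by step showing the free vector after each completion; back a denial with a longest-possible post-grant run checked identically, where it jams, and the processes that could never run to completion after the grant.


DENY. Granting would leave the state unsafe.
Key observation: no order helps: past W4, W6, the free pool tops out at (1, 6, 5), below what each blocked process needs in r3.
Pretend the grant happened; the run W4, W6 goes as far as possible. Check, step by step:
  pool = (0, 2, 2)
  W4: need (0, 0, 2) fits (0, 2, 2); releases (0, 1, 1), pool now (0, 3, 3)
  W6: need (0, 3, 2) fits (0, 3, 3); releases (1, 3, 2), pool now (1, 6, 5)
  W9 still needs (0, 0, 8) but only (1, 6, 5) is free — short on r3
  W1 still needs (0, 5, 6) but only (1, 6, 5) is free — short on r3
  W8 still needs (0, 4, 6) but only (1, 6, 5) is free — short on r3
Had the request been granted, W9, W1 and W8 could never finish.


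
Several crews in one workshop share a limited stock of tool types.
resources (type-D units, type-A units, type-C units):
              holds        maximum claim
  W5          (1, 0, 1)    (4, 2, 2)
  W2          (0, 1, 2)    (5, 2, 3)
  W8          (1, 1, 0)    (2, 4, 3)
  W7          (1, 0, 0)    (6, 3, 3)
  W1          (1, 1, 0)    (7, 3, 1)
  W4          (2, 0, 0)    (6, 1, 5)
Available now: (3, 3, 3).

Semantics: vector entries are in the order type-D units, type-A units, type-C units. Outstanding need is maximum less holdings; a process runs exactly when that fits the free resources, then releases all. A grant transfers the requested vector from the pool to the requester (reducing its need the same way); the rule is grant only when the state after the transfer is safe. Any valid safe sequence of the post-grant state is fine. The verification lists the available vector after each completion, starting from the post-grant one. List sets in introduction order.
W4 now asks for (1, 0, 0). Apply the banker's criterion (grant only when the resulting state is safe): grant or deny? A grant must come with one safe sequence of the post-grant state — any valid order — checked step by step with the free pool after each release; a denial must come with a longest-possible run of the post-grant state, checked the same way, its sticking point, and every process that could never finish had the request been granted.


DENY: after the grant no complete ordering would exist.
Key observation: after W8, W5 the pool peaks at (4, 4, 4), and each blocked process is short somewhere: W2 on type-D units; W7 on type-D units; W1 on type-D units; W4 on type-C units.
Pretend the grant happened; the run W8, W5 goes as far as possible. Verifying each step:
  pool = (2, 3, 3)
  W8 needs (1, 3, 3) <= (2, 3, 3) -> finishes; pool += (1, 1, 0) = (3, 4, 3)
  W5 needs (3, 2, 1) <= (3, 4, 3) -> finishes; pool += (1, 0, 1) = (4, 4, 4)
  W2 still needs (5, 1, 1) but only (4, 4, 4) is free — short on type-D units
  W7 still needs (5, 3, 3) but only (4, 4, 4) is free — short on type-D units
  W1 still needs (6, 2, 1) but only (4, 4, 4) is free — short on type-D units
  W4 still needs (3, 1, 5) but only (4, 4, 4) is free — short on type-C units
Processes that could never finish after the grant: W2, W7, W1 and W4.


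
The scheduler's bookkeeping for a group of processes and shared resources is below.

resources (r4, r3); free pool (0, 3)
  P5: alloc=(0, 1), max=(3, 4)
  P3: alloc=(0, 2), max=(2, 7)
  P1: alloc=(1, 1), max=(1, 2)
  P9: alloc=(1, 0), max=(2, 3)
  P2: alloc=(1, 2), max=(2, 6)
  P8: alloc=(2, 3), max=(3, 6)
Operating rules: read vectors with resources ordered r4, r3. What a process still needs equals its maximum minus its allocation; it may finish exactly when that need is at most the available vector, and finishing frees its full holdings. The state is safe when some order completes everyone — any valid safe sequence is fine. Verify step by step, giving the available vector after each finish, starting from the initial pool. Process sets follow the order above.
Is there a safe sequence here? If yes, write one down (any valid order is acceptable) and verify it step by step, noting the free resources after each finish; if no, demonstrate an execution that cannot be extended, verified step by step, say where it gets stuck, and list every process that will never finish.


The state is SAFE; one workable sequence: P1, P9, P8, P3, P5, P2.
Key observation: at P9 the run first touches a limit — (1, 3) against (1, 4), exact on a resource it actually requests.
Check, step by step:
  pool = (0, 3)
  P1: need (0, 1) fits (0, 3); releases (1, 1), pool now (1, 4)
  P9: need (1, 3) fits (1, 4); releases (1, 0), pool now (2, 4)
  P8: need (1, 3) fits (2, 4); releases (2, 3), pool now (4, 7)
  P3: need (2, 5) fits (4, 7); releases (0, 2), pool now (4, 9)
  P5: need (3, 3) fits (4, 9); releases (0, 1), pool now (4, 10)
  P2: need (1, 4) fits (4, 10); releases (1, 2), pool now (5, 12)


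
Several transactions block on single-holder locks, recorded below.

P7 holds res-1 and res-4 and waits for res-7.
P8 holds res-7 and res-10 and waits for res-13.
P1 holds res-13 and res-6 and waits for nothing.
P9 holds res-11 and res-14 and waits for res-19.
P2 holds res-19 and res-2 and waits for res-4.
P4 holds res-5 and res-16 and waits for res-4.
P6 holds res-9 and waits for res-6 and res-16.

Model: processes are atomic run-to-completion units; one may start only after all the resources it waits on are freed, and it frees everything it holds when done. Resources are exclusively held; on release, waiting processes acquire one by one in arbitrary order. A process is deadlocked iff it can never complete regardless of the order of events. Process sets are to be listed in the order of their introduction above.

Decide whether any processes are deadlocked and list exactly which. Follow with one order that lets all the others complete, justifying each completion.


The deadlocked set is empty.
Key observation: no waiting chain loops back on itself — every chain ends at a process that waits on nothing, so everyone eventually runs.
The rest can finish in the order P1, P8, P7, P2, P9, P4, P6.
Check, step by step:
  P1 waits on nothing -> runs at once and releases res-13 and res-6
  P8 waits on res-13 — all released -> runs and releases res-7 and res-10
  P7 waits on res-7 — all released -> runs and releases res-1 and res-4
  P2 waits on res-4 — all released -> runs and releases res-19 and res-2
  P9 waits on res-19 — all released -> runs and releases res-11 and res-14
  P4 waits on res-4 — all released -> runs and releases res-5 and res-16
  P6 waits on res-6 and res-16 — all released -> runs and releases res-9


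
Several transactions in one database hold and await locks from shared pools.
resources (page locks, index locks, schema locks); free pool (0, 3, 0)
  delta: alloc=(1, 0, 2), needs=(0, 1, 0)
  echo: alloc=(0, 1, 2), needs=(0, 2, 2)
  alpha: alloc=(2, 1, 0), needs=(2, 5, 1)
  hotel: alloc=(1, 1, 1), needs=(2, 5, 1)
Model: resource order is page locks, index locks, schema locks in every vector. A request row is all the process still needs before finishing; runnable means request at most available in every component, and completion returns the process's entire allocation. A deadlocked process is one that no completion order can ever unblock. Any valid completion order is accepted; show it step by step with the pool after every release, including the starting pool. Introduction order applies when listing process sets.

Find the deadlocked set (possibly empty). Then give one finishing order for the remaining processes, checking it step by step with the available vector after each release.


The deadlocked set is alpha and hotel.
Key observation: after delta, echo complete, (1, 4, 4) is the best the pool ever gets, yet each leftover process wants more page locks.
The rest can finish in the order delta, echo. Walking it through:
  pool = (0, 3, 0)
  delta needs (0, 1, 0) <= (0, 3, 0) -> finishes; pool += (1, 0, 2) = (1, 3, 2)
  echo needs (0, 2, 2) <= (1, 3, 2) -> finishes; pool += (0, 1, 2) = (1, 4, 4)
The blocked processes can never fit:
  alpha cannot run: need (2, 5, 1) vs free (1, 4, 4) (insufficient page locks and index locks)
  hotel cannot run: need (2, 5, 1) vs free (1, 4, 4) (insufficient page locks and index locks)


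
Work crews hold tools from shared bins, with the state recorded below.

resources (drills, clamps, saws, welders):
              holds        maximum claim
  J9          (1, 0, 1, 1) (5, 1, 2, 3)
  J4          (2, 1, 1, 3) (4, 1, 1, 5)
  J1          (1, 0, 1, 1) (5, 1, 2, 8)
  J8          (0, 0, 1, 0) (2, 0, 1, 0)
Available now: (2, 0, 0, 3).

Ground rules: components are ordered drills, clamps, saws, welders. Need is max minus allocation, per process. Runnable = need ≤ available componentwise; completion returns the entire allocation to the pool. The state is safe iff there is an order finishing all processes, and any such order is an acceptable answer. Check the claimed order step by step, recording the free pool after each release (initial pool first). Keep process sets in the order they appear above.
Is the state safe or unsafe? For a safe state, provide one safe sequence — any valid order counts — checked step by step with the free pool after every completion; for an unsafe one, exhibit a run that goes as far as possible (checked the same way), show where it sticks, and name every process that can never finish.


SAFE — a valid safe sequence is J4, J8, J9, J1.
Key observation: the first exact fit in this order is J4 — it needs (2, 0, 0, 2) with (2, 0, 0, 3) free, meeting a requested resource to the last unit.
Check, step by step:
  pool = (2, 0, 0, 3)
  J4: need (2, 0, 0, 2) fits (2, 0, 0, 3); releases (2, 1, 1, 3), pool now (4, 1, 1, 6)
  J8: need (2, 0, 0, 0) fits (4, 1, 1, 6); releases (0, 0, 1, 0), pool now (4, 1, 2, 6)
  J9: need (4, 1, 1, 2) fits (4, 1, 2, 6); releases (1, 0, 1, 1), pool now (5, 1, 3, 7)
  J1: need (4, 1, 1, 7) fits (5, 1, 3, 7); releases (1, 0, 1, 1), pool now (6, 1, 4, 8)


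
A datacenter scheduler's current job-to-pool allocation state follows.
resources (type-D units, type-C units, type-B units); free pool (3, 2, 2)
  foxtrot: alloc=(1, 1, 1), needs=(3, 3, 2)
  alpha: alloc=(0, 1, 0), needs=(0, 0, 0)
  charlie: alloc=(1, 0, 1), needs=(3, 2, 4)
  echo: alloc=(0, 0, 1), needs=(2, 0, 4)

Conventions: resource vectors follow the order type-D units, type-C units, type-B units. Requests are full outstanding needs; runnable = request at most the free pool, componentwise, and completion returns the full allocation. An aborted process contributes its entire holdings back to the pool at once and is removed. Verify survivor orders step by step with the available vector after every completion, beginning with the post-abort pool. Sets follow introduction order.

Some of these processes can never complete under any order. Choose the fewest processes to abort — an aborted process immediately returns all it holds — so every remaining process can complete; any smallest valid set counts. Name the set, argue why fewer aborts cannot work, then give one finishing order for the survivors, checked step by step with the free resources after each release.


The answer: abort charlie.
Key observation: the returned (1, 0, 1) from charlie is what brings echo — unrunnable before, under any order — into play at step 3.
Why nothing smaller works: aborting no one leaves the state deadlocked as given.
One survivor order: alpha, foxtrot, echo. Step-by-step check (post-abort pool first):
  pool = (4, 2, 3)
  run alpha (needs (0, 0, 0), free (4, 2, 3)); after release of (0, 1, 0) the pool is (4, 3, 3)
  run foxtrot (needs (3, 3, 2), free (4, 3, 3)); after release of (1, 1, 1) the pool is (5, 4, 4)
  run echo (needs (2, 0, 4), free (5, 4, 4)); after release of (0, 0, 1) the pool is (5, 4, 5)


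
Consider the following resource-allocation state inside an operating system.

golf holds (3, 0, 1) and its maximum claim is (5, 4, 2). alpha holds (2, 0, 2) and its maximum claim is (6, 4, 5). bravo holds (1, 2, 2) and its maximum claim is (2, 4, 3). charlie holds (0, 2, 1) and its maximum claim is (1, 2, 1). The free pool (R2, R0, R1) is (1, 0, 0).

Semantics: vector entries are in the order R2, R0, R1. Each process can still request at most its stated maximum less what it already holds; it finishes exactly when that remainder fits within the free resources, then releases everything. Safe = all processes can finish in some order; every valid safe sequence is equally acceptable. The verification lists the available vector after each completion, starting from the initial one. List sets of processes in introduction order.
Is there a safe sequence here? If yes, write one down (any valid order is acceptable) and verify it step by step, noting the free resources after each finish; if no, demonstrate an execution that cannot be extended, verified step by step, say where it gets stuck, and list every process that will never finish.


The state is SAFE; one workable sequence: charlie, bravo, golf, alpha.
Key observation: charlie is the earliest step where a requested resource binds exactly: need (1, 0, 0), pool (1, 0, 0) at its turn.
Step-by-step check:
  pool = (1, 0, 0)
  run charlie (needs (1, 0, 0), free (1, 0, 0)); after release of (0, 2, 1) the pool is (1, 2, 1)
  run bravo (needs (1, 2, 1), free (1, 2, 1)); after release of (1, 2, 2) the pool is (2, 4, 3)
  run golf (needs (2, 4, 1), free (2, 4, 3)); after release of (3, 0, 1) the pool is (5, 4, 4)
  run alpha (needs (4, 4, 3), free (5, 4, 4)); after release of (2, 0, 2) the pool is (7, 4, 6)
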